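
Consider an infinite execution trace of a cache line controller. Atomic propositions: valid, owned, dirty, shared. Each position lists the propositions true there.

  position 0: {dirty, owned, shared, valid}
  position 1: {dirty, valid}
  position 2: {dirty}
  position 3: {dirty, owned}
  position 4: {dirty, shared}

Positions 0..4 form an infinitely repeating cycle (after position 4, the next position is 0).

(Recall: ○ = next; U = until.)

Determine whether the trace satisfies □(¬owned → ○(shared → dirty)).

Holds

¬owned → ○(shared → dirty) holds at every position 0..4, and those are all positions ever visited, so □(¬owned → ○(shared → dirty)) holds.
Positions where ¬owned holds: 1, 2, 4.
Check ○(shared → dirty) at each: 1→ok, 2→ok, 4→ok.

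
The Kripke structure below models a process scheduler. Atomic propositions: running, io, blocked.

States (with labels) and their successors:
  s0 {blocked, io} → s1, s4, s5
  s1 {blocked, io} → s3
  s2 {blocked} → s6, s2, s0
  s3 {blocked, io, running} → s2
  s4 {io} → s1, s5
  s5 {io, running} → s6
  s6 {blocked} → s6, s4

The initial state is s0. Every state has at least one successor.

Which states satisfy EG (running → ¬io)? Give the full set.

States satisfying running → ¬io: {s0, s1, s2, s4, s6}.
States satisfying EG (running → ¬io): {s2, s6}.

{s2, s6}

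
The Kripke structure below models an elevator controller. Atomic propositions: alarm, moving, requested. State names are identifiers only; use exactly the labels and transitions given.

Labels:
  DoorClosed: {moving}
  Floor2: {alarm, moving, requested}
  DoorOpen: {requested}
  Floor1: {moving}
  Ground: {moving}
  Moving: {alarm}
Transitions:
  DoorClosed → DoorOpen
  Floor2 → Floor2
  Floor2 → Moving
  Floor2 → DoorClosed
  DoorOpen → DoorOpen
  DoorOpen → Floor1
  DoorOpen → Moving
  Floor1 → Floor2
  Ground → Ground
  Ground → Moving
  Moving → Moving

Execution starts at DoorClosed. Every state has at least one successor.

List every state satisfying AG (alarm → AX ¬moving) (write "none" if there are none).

{Ground, Moving}

States satisfying alarm → AX ¬moving: {DoorClosed, DoorOpen, Floor1, Ground, Moving}.
States satisfying AG (alarm → AX ¬moving): {Ground, Moving}.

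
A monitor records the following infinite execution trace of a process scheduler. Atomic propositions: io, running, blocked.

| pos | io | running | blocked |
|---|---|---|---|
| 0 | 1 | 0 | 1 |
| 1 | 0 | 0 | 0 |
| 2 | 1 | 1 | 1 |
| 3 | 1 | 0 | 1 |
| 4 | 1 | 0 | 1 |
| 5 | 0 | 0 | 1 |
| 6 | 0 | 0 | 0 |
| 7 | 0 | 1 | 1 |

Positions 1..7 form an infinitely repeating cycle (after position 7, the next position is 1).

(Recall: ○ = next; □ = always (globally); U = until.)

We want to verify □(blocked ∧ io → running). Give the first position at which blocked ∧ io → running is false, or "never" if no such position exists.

At position 0 the labels are {blocked, io}, so blocked ∧ io → running is false there. This is the first violation.

0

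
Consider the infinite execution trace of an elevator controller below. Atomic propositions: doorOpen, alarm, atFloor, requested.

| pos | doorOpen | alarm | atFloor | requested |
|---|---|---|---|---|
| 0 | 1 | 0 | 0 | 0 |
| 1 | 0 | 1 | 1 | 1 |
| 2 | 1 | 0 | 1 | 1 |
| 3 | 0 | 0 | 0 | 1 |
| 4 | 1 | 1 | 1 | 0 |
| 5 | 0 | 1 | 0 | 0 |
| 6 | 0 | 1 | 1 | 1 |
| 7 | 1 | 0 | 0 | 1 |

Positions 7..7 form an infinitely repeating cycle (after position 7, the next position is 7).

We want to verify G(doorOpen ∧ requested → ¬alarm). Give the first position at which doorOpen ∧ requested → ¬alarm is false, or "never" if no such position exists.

doorOpen ∧ requested → ¬alarm holds at every position 0..7, and those are all the positions the trace ever visits, so the invariant G(doorOpen ∧ requested → ¬alarm) is never violated.

never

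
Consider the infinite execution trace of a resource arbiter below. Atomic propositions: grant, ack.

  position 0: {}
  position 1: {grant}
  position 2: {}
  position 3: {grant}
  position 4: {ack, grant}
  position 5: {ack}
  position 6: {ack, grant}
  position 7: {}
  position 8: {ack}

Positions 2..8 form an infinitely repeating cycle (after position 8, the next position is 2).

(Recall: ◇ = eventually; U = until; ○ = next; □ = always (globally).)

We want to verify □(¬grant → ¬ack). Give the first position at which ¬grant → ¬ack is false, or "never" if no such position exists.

5

Check ¬grant → ¬ack at each position in order: 0 ✓, 1 ✓, 2 ✓, 3 ✓, 4 ✓.
At position 5 the labels are {ack}, so ¬grant → ¬ack is false there. This is the first violation.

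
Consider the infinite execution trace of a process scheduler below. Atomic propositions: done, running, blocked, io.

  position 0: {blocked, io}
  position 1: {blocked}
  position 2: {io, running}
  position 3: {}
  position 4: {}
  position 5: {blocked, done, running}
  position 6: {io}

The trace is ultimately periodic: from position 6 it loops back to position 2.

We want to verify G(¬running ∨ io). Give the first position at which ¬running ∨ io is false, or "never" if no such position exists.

5

Check ¬running ∨ io at each position in order: 0 ✓, 1 ✓, 2 ✓, 3 ✓, 4 ✓.
At position 5 the labels are {blocked, done, running}, so ¬running ∨ io is false there. This is the first violation.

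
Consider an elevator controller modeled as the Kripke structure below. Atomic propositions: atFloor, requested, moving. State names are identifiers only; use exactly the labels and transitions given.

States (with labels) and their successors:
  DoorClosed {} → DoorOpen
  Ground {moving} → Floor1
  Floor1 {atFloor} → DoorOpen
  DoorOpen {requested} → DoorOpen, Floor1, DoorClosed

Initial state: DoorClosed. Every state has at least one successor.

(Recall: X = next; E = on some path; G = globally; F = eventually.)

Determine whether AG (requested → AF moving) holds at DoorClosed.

States satisfying requested → AF moving: {DoorClosed, Ground, Floor1}.
States satisfying AG (requested → AF moving): ∅.
DoorOpen is reachable from DoorClosed and violates requested → AF moving, so AG fails at DoorClosed.
DoorClosed ∉ Sat(AG (requested → AF moving)).

Does not hold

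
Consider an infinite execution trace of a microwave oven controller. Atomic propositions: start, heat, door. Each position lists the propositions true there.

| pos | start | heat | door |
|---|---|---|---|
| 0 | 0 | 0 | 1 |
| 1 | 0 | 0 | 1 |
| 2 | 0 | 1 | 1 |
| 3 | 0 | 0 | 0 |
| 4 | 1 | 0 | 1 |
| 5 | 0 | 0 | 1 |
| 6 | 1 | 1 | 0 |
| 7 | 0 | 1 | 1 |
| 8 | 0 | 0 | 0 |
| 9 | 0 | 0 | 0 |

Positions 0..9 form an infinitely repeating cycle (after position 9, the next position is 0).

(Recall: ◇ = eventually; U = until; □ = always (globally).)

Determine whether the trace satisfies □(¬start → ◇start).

Satisfied

¬start → ◇start holds at every position 0..9, and those are all positions ever visited, so □(¬start → ◇start) holds.
Positions where ¬start holds: 0, 1, 2, 3, 5, 7, 8, 9.
Check ◇start at each: 0→ok, 1→ok, 2→ok, 3→ok, 5→ok, 7→ok, 8→ok, 9→ok.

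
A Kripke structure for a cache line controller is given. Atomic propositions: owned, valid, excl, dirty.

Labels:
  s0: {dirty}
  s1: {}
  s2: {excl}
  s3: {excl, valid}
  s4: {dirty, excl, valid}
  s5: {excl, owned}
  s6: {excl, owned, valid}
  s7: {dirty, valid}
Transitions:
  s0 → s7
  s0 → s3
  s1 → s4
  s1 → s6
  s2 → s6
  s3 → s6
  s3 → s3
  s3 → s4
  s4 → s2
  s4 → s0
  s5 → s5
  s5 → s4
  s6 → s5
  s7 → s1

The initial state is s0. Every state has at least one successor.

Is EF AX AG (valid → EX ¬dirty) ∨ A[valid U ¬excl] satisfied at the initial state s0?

States satisfying AX AG (valid → EX ¬dirty): {s0, s1, s2, s3, s4, s5, s6, s7}.
States satisfying EF AX AG (valid → EX ¬dirty): {s0, s1, s2, s3, s4, s5, s6, s7}.
States satisfying valid: {s3, s4, s6, s7}.
States satisfying ¬excl: {s0, s1, s7}.
States satisfying A[valid U ¬excl]: {s0, s1, s7}.
States satisfying EF AX AG (valid → EX ¬dirty) ∨ A[valid U ¬excl]: {s0, s1, s2, s3, s4, s5, s6, s7}.
s0 ∈ Sat(EF AX AG (valid → EX ¬dirty) ∨ A[valid U ¬excl]).

Satisfied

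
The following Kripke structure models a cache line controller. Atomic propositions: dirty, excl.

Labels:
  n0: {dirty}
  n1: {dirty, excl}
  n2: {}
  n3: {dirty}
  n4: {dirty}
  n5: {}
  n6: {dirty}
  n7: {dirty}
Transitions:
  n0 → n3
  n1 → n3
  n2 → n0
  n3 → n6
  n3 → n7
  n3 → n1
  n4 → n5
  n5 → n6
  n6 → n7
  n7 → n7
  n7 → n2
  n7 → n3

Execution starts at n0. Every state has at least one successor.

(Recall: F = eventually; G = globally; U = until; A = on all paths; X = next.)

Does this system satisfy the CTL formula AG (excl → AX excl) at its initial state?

States satisfying excl → AX excl: {n0, n2, n3, n4, n5, n6, n7}.
States satisfying AG (excl → AX excl): ∅.
n1 is reachable from n0 and violates excl → AX excl, so AG fails at n0.
n0 ∉ Sat(AG (excl → AX excl)).

Violated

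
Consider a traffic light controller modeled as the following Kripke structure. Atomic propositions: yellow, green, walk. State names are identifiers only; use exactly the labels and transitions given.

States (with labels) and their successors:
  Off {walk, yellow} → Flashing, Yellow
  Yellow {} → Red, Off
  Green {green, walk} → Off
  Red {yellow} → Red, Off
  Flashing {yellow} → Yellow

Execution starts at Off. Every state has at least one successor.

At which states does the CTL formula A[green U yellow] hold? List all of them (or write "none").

States satisfying green: {Green}.
States satisfying yellow: {Off, Red, Flashing}.
States satisfying A[green U yellow]: {Off, Green, Red, Flashing}.

{Off, Green, Red, Flashing}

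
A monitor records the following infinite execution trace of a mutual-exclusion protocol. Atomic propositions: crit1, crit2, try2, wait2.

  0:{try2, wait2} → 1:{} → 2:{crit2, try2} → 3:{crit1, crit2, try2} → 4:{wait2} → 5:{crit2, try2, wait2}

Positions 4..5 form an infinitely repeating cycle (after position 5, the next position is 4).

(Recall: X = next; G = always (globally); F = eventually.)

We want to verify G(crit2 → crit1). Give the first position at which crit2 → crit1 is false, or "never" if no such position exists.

Check crit2 → crit1 at each position in order: 0 ✓, 1 ✓.
At position 2 the labels are {crit2, try2}, so crit2 → crit1 is false there. This is the first violation.

2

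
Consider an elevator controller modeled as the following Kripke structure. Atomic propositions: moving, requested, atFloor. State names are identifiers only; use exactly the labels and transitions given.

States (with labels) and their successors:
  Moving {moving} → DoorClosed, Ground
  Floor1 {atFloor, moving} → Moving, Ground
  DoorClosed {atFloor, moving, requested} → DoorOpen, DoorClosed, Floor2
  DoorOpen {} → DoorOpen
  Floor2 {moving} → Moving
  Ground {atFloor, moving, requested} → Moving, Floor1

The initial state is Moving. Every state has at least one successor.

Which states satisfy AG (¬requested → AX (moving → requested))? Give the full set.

States satisfying ¬requested → AX (moving → requested): {Moving, DoorClosed, DoorOpen, Ground}.
States satisfying AG (¬requested → AX (moving → requested)): {DoorOpen}.

{DoorOpen}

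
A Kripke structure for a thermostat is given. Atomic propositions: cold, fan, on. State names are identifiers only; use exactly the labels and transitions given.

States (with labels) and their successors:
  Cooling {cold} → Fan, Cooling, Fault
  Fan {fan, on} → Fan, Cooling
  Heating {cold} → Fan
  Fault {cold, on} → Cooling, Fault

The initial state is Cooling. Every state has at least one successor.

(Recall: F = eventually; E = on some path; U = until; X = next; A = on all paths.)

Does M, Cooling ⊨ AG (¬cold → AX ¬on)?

Violated

States satisfying ¬cold → AX ¬on: {Cooling, Heating, Fault}.
States satisfying AG (¬cold → AX ¬on): ∅.
Fan is reachable from Cooling and violates ¬cold → AX ¬on, so AG fails at Cooling.
Cooling ∉ Sat(AG (¬cold → AX ¬on)).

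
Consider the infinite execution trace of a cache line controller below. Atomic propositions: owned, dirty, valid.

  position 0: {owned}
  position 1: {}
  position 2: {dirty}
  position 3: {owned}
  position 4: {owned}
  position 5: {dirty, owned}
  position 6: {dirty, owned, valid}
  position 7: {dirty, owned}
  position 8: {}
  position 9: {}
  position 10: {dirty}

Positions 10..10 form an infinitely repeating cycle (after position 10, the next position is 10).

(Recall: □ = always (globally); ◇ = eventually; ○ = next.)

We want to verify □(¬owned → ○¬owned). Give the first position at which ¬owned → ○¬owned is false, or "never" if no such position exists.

Check ¬owned → ○¬owned at each position in order: 0 ✓, 1 ✓.
At position 2 the labels are {dirty} and the next position 3 has {owned}, so ¬owned → ○¬owned is false there. This is the first violation.

2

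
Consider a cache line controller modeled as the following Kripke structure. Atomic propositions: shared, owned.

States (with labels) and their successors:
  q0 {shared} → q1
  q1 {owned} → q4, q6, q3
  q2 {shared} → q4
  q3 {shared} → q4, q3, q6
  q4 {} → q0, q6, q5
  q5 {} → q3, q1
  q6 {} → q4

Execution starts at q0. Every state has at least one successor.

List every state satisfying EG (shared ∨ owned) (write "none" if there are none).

{q0, q1, q3}

States satisfying shared ∨ owned: {q0, q1, q2, q3}.
States satisfying EG (shared ∨ owned): {q0, q1, q3}.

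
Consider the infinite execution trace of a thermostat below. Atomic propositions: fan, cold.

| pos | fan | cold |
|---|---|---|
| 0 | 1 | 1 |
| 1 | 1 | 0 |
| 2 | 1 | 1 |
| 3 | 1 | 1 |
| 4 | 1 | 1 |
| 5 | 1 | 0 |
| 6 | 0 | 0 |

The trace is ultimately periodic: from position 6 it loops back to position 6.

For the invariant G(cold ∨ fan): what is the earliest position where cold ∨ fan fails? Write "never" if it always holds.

Check cold ∨ fan at each position in order: 0 ✓, 1 ✓, 2 ✓, 3 ✓, 4 ✓, 5 ✓.
At position 6 the labels are {}, so cold ∨ fan is false there. This is the first violation.

6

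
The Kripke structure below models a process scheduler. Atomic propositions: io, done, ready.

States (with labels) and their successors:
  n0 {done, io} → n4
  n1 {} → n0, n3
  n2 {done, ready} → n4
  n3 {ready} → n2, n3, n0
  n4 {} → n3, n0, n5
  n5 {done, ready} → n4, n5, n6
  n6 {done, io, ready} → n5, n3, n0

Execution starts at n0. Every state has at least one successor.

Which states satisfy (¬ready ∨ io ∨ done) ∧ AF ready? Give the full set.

{n2, n5, n6}

States satisfying ¬ready: {n0, n1, n4}.
States satisfying io ∨ done: {n0, n2, n5, n6}.
States satisfying ¬ready ∨ io ∨ done: {n0, n1, n2, n4, n5, n6}.
States satisfying ready: {n2, n3, n5, n6}.
States satisfying AF ready: {n2, n3, n5, n6}.
States satisfying (¬ready ∨ io ∨ done) ∧ AF ready: {n2, n5, n6}.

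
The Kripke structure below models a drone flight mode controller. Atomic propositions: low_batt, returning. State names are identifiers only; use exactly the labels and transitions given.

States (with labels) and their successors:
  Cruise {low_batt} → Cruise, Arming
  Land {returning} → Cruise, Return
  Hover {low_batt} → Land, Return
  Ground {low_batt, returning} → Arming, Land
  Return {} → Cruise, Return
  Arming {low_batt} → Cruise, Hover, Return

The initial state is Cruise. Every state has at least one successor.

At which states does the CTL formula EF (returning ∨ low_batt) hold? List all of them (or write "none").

{Cruise, Land, Hover, Ground, Return, Arming}

States satisfying returning ∨ low_batt: {Cruise, Land, Hover, Ground, Arming}.
States satisfying EF (returning ∨ low_batt): {Cruise, Land, Hover, Ground, Return, Arming}.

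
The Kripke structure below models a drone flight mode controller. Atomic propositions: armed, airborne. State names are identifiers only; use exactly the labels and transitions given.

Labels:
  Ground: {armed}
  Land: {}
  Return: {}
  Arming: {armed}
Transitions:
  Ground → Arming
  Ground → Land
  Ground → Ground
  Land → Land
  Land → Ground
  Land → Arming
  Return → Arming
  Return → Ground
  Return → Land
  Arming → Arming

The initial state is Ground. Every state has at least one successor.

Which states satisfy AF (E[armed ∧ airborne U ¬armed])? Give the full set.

States satisfying E[armed ∧ airborne U ¬armed]: {Land, Return}.
States satisfying AF (E[armed ∧ airborne U ¬armed]): {Land, Return}.

{Land, Return}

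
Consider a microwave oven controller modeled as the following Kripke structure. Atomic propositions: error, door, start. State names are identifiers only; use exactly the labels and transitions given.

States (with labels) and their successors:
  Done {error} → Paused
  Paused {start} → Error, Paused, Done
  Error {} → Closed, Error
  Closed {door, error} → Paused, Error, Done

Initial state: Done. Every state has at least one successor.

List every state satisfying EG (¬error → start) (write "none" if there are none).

{Done, Paused, Closed}

States satisfying ¬error → start: {Done, Paused, Closed}.
States satisfying EG (¬error → start): {Done, Paused, Closed}.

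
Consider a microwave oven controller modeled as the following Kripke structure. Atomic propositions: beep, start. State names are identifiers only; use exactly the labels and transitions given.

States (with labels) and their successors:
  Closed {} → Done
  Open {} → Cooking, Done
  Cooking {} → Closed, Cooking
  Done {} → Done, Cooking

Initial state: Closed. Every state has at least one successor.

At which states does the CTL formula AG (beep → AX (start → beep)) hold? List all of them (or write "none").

{Closed, Open, Cooking, Done}

States satisfying beep → AX (start → beep): {Closed, Open, Cooking, Done}.
States satisfying AG (beep → AX (start → beep)): {Closed, Open, Cooking, Done}.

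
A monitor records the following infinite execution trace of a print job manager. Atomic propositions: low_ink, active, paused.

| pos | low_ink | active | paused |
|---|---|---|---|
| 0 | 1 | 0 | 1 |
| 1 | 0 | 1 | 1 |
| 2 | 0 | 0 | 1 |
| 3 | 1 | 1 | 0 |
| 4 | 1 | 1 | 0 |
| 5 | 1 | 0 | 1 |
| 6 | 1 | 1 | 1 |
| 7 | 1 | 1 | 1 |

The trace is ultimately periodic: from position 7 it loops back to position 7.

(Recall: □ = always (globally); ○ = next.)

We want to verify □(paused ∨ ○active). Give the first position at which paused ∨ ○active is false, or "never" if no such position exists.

4

Check paused ∨ ○active at each position in order: 0 ✓, 1 ✓, 2 ✓, 3 ✓.
At position 4 the labels are {active, low_ink} and the next position 5 has {low_ink, paused}, so paused ∨ ○active is false there. This is the first violation.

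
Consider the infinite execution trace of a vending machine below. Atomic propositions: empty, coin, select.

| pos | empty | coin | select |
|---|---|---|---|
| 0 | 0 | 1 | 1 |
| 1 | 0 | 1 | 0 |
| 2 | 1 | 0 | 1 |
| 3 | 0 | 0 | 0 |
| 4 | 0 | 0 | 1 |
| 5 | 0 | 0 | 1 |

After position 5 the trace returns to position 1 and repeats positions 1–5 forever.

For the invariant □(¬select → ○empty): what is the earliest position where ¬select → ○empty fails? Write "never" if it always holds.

Check ¬select → ○empty at each position in order: 0 ✓, 1 ✓, 2 ✓.
At position 3 the labels are {} and the next position 4 has {select}, so ¬select → ○empty is false there. This is the first violation.

3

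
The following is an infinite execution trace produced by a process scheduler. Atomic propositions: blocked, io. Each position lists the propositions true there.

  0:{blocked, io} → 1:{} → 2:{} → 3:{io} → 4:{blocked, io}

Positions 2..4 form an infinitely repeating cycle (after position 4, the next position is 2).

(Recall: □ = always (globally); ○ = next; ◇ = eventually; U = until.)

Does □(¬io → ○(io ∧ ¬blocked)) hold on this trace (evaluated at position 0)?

No

¬io → ○(io ∧ ¬blocked) must hold at every position from 0 onward. It fails at position 1, so □(¬io → ○(io ∧ ¬blocked)) is false.
Positions where ¬io holds: 1, 2.
Check ○(io ∧ ¬blocked) at each: 1→fails, 2→ok.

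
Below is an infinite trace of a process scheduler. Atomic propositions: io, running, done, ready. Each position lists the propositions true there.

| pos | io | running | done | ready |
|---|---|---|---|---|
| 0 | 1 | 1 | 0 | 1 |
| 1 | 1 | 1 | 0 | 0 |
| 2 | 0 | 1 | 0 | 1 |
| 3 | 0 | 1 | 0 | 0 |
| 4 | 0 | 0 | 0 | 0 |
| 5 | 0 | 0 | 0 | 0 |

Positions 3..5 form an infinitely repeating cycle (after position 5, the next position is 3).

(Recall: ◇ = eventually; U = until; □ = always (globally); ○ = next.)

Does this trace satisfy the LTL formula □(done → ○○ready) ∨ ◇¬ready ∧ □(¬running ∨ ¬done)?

done → ○○ready holds at every position 0..5, and those are all positions ever visited, so □(done → ○○ready) holds.
At position 0: □(done → ○○ready) is true; ◇¬ready ∧ □(¬running ∨ ¬done) is true; so □(done → ○○ready) ∨ ◇¬ready ∧ □(¬running ∨ ¬done) is true.

Holds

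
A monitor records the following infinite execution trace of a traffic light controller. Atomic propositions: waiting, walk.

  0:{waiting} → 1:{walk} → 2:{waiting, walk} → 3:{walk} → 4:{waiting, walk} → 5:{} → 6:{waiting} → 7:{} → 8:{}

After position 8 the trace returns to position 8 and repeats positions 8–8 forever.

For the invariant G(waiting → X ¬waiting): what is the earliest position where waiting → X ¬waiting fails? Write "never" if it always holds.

never

waiting → X ¬waiting holds at every position 0..8, and those are all the positions the trace ever visits, so the invariant G(waiting → X ¬waiting) is never violated.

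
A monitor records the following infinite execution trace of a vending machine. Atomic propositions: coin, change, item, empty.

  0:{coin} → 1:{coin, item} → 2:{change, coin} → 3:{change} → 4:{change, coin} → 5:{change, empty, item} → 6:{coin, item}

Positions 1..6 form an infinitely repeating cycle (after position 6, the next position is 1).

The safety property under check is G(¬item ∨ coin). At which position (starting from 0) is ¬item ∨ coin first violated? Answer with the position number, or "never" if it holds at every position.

Check ¬item ∨ coin at each position in order: 0 ✓, 1 ✓, 2 ✓, 3 ✓, 4 ✓.
At position 5 the labels are {change, empty, item}, so ¬item ∨ coin is false there. This is the first violation.

5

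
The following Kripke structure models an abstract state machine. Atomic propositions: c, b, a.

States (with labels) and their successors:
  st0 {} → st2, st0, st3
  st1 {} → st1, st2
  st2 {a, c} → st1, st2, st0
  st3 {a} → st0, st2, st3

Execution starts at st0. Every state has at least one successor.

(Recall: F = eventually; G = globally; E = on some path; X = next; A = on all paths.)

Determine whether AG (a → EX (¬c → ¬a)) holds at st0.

States satisfying a → EX (¬c → ¬a): {st0, st1, st2, st3}.
States satisfying AG (a → EX (¬c → ¬a)): {st0, st1, st2, st3}.
Every state reachable from st0 satisfies a → EX (¬c → ¬a).
st0 ∈ Sat(AG (a → EX (¬c → ¬a))).

Yes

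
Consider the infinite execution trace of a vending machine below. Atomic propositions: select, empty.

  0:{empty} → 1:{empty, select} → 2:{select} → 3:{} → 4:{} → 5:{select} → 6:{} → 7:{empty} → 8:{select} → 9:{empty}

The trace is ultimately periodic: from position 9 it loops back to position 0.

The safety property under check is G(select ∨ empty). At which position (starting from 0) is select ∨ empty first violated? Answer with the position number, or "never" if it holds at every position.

Check select ∨ empty at each position in order: 0 ✓, 1 ✓, 2 ✓.
At position 3 the labels are {}, so select ∨ empty is false there. This is the first violation.

3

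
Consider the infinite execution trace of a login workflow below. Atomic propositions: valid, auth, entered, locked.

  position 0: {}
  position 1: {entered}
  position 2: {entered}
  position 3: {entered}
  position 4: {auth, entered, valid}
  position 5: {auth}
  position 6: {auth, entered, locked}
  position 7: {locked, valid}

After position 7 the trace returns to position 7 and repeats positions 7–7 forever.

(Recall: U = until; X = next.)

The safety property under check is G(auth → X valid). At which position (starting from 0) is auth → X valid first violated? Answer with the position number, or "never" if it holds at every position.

Check auth → X valid at each position in order: 0 ✓, 1 ✓, 2 ✓, 3 ✓.
At position 4 the labels are {auth, entered, valid} and the next position 5 has {auth}, so auth → X valid is false there. This is the first violation.

4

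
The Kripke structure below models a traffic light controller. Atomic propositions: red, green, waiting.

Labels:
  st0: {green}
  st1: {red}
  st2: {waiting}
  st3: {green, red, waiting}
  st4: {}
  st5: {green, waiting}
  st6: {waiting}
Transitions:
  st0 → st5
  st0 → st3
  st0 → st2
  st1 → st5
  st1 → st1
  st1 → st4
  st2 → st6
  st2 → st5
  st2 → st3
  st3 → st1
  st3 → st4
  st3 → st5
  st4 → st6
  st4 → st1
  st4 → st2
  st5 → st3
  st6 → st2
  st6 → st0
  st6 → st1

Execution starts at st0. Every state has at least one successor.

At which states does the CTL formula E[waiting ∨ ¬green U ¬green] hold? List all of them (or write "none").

States satisfying waiting ∨ ¬green: {st1, st2, st3, st4, st5, st6}.
States satisfying ¬green: {st1, st2, st4, st6}.
States satisfying E[waiting ∨ ¬green U ¬green]: {st1, st2, st3, st4, st5, st6}.

{st1, st2, st3, st4, st5, st6}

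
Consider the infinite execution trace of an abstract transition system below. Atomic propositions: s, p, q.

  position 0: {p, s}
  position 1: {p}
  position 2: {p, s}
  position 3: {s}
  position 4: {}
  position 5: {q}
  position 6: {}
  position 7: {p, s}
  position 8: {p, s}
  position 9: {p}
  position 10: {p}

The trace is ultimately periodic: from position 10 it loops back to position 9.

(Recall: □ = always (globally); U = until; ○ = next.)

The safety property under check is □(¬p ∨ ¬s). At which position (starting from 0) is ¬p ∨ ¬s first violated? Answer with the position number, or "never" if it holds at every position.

0

At position 0 the labels are {p, s}, so ¬p ∨ ¬s is false there. This is the first violation.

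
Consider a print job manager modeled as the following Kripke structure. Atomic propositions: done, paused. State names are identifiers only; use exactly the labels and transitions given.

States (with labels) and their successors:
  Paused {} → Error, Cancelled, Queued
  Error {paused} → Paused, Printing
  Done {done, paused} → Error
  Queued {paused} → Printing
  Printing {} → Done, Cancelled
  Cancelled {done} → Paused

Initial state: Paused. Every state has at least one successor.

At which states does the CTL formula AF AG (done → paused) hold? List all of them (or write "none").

none

States satisfying AG (done → paused): ∅.
States satisfying AF AG (done → paused): ∅.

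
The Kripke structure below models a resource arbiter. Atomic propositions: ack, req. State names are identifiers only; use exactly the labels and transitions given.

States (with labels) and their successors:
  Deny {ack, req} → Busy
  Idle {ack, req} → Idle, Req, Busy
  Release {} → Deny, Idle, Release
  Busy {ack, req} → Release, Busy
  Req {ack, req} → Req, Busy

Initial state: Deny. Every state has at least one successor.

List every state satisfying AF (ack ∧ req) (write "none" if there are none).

{Deny, Idle, Busy, Req}

States satisfying ack ∧ req: {Deny, Idle, Busy, Req}.
States satisfying AF (ack ∧ req): {Deny, Idle, Busy, Req}.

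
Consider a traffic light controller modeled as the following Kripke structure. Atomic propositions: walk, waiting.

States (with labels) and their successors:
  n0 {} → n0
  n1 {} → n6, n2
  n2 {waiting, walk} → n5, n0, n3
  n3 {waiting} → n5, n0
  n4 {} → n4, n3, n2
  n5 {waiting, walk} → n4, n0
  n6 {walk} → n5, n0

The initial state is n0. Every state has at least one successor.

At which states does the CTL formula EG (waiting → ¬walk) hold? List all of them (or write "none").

{n0, n1, n3, n4, n6}

States satisfying waiting → ¬walk: {n0, n1, n3, n4, n6}.
States satisfying EG (waiting → ¬walk): {n0, n1, n3, n4, n6}.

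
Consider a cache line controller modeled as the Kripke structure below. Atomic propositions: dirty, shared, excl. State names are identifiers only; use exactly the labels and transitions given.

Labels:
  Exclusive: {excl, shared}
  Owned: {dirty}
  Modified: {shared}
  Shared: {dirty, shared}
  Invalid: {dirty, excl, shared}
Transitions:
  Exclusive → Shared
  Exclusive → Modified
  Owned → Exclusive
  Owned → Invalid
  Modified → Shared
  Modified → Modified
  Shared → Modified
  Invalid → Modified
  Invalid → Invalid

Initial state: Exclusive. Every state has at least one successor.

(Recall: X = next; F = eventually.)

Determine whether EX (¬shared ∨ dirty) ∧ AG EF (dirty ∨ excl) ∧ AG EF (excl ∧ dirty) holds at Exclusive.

Does not hold

States satisfying ¬shared ∨ dirty: {Owned, Shared, Invalid}.
States satisfying EX (¬shared ∨ dirty): {Exclusive, Owned, Modified, Invalid}.
States satisfying EF (dirty ∨ excl): {Exclusive, Owned, Modified, Shared, Invalid}.
States satisfying AG EF (dirty ∨ excl): {Exclusive, Owned, Modified, Shared, Invalid}.
States satisfying EF (excl ∧ dirty): {Owned, Invalid}.
States satisfying AG EF (excl ∧ dirty): ∅.
States satisfying AG EF (dirty ∨ excl) ∧ AG EF (excl ∧ dirty): ∅.
States satisfying EX (¬shared ∨ dirty) ∧ AG EF (dirty ∨ excl) ∧ AG EF (excl ∧ dirty): ∅.
Exclusive ∉ Sat(EX (¬shared ∨ dirty) ∧ AG EF (dirty ∨ excl) ∧ AG EF (excl ∧ dirty)).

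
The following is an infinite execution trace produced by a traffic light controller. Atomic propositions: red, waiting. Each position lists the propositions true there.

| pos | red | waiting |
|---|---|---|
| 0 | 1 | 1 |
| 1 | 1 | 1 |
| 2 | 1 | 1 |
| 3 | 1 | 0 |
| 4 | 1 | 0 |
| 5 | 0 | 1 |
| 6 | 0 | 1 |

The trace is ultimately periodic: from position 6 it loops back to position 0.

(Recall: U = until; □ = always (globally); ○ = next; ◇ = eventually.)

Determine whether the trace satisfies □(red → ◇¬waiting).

red → ◇¬waiting holds at every position 0..6, and those are all positions ever visited, so □(red → ◇¬waiting) holds.
Positions where red holds: 0, 1, 2, 3, 4.
Check ◇¬waiting at each: 0→ok, 1→ok, 2→ok, 3→ok, 4→ok.

Satisfied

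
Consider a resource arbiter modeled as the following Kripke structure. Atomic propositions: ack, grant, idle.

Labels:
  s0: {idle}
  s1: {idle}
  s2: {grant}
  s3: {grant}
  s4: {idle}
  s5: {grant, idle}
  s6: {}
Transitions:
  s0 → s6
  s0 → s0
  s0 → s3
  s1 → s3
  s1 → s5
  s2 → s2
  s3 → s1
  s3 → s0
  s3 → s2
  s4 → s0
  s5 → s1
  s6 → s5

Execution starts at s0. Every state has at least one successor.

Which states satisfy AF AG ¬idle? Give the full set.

States satisfying AG ¬idle: {s2}.
States satisfying AF AG ¬idle: {s2}.

{s2}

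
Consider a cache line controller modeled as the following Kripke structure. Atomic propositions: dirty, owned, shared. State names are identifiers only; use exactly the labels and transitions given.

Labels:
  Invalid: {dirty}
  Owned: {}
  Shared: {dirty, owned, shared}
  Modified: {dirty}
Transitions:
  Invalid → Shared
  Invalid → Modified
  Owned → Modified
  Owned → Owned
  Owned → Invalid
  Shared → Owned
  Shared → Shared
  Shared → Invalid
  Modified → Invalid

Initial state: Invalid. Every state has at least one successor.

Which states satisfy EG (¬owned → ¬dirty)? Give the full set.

States satisfying ¬owned → ¬dirty: {Owned, Shared}.
States satisfying EG (¬owned → ¬dirty): {Owned, Shared}.

{Owned, Shared}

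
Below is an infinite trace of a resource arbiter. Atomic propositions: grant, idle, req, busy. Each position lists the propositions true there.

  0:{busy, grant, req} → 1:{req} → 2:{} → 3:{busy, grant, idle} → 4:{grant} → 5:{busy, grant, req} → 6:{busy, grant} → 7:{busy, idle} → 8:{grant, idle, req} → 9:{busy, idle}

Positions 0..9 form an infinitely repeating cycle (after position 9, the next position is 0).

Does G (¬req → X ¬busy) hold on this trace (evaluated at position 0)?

¬req → X ¬busy must hold at every position from 0 onward. It fails at position 2, so G (¬req → X ¬busy) is false.
Positions where ¬req holds: 2, 3, 4, 6, 7, 9.
Check X ¬busy at each: 2→fails, 3→ok, 4→fails, 6→fails, 7→ok, 9→fails.

Does not hold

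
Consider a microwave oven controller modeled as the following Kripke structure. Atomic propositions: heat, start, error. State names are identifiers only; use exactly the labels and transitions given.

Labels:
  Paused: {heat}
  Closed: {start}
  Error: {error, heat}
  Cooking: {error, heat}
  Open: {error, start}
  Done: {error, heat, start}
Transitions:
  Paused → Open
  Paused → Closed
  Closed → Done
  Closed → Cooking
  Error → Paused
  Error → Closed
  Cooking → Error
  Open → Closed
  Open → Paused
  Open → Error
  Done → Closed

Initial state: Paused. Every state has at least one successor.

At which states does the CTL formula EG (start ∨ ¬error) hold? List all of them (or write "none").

{Paused, Closed, Open, Done}

States satisfying start ∨ ¬error: {Paused, Closed, Open, Done}.
States satisfying EG (start ∨ ¬error): {Paused, Closed, Open, Done}.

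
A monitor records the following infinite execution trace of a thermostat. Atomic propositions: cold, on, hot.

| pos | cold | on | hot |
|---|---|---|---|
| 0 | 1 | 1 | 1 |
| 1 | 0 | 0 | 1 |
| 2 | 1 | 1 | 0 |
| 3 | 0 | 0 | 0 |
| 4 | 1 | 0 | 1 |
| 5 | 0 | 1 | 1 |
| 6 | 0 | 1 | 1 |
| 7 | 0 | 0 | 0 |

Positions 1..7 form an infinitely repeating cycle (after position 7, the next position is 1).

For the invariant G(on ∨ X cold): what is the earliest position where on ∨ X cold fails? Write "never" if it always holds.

4

Check on ∨ X cold at each position in order: 0 ✓, 1 ✓, 2 ✓, 3 ✓.
At position 4 the labels are {cold, hot} and the next position 5 has {hot, on}, so on ∨ X cold is false there. This is the first violation.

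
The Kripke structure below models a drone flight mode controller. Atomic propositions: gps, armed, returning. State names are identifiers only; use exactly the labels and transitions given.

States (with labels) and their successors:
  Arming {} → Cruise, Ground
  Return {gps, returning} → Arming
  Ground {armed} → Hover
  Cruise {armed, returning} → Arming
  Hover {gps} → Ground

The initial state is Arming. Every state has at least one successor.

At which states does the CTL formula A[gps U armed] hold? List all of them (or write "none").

States satisfying gps: {Return, Hover}.
States satisfying armed: {Ground, Cruise}.
States satisfying A[gps U armed]: {Ground, Cruise, Hover}.

{Ground, Cruise, Hover}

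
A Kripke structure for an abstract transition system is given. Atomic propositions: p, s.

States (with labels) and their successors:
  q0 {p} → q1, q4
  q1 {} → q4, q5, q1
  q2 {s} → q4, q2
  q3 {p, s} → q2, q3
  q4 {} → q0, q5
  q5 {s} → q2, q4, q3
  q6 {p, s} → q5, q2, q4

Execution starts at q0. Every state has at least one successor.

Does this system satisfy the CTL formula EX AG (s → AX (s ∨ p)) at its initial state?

States satisfying AG (s → AX (s ∨ p)): ∅.
States satisfying EX AG (s → AX (s ∨ p)): ∅.
No suitable path/successor from q0 witnesses the formula.
q0 ∉ Sat(EX AG (s → AX (s ∨ p))).

Violated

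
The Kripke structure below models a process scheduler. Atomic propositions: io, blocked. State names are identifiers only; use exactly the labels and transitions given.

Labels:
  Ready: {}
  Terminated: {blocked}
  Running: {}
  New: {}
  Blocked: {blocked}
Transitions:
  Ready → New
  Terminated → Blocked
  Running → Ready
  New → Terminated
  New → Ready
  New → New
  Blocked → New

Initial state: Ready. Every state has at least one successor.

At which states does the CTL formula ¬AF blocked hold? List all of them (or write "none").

States satisfying blocked: {Terminated, Blocked}.
States satisfying AF blocked: {Terminated, Blocked}.
States satisfying ¬AF blocked: {Ready, Running, New}.

{Ready, Running, New}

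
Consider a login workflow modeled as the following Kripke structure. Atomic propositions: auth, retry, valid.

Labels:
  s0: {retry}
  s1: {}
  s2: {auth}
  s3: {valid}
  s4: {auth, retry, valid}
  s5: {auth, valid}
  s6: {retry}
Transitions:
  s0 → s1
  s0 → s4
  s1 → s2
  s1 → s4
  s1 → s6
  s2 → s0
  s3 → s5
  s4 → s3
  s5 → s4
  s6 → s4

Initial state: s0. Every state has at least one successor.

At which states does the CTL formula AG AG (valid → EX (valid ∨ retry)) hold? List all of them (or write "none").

{s0, s1, s2, s3, s4, s5, s6}

States satisfying AG (valid → EX (valid ∨ retry)): {s0, s1, s2, s3, s4, s5, s6}.
States satisfying AG AG (valid → EX (valid ∨ retry)): {s0, s1, s2, s3, s4, s5, s6}.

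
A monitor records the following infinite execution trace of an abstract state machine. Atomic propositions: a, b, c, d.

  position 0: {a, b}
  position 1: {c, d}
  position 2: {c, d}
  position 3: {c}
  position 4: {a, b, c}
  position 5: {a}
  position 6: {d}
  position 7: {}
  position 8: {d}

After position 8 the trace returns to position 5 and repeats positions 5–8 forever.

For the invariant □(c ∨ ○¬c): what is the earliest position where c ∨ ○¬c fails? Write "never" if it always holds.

At position 0 the labels are {a, b} and the next position 1 has {c, d}, so c ∨ ○¬c is false there. This is the first violation.

0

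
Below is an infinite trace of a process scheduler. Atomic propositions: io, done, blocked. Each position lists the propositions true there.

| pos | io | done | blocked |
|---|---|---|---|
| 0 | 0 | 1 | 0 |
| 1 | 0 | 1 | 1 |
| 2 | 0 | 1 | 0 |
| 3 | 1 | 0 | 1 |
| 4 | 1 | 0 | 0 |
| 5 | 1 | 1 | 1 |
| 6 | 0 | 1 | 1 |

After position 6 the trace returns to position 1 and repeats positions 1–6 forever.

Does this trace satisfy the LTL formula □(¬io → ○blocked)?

¬io → ○blocked must hold at every position from 0 onward. It fails at position 1, so □(¬io → ○blocked) is false.
Positions where ¬io holds: 0, 1, 2, 6.
Check ○blocked at each: 0→ok, 1→fails, 2→ok, 6→ok.

No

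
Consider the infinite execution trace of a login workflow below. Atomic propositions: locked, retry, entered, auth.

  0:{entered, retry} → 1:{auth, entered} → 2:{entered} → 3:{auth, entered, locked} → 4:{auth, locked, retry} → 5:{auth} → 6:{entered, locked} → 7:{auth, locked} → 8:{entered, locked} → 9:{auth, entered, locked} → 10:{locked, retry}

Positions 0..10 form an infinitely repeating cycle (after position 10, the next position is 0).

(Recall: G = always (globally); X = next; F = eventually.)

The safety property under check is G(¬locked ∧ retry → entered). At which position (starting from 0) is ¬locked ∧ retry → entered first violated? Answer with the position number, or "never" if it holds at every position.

never

¬locked ∧ retry → entered holds at every position 0..10, and those are all the positions the trace ever visits, so the invariant G(¬locked ∧ retry → entered) is never violated.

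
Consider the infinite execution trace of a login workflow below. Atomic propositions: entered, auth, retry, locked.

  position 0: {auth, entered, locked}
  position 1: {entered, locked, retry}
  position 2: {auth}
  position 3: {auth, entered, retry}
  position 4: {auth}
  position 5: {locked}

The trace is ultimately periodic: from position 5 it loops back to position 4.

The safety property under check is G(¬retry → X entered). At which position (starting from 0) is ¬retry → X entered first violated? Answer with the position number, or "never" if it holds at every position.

4

Check ¬retry → X entered at each position in order: 0 ✓, 1 ✓, 2 ✓, 3 ✓.
At position 4 the labels are {auth} and the next position 5 has {locked}, so ¬retry → X entered is false there. This is the first violation.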